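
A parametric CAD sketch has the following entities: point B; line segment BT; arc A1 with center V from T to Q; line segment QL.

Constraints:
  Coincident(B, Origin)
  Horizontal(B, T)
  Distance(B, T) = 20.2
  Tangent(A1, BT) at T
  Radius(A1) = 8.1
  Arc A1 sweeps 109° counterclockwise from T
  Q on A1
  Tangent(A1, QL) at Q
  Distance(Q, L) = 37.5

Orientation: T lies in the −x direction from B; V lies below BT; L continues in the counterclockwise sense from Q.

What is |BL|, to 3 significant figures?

48.8

B is at the origin; BT is horizontal with |BT| = 20.2 and T on the −x side, so T = (-20.2, 0.00). Since A1 is tangent to BT there, VT ⟂ BT, so V = T + (0, -8.1) = (-20.2, -8.10). On A1, T sits at bearing 90° from V; a 109° counterclockwise sweep puts Q at bearing 199°, so Q = V + 8.1·(cos 199°, sin 199°) = (-27.9, -10.7). A1 meets QL tangentially, so VQ is at right angles to QL, so QL runs along (−sin 199°, cos 199°); with |QL| = 37.5, L = (-15.6, -46.2). Then |BL| = |L − B| = 48.8.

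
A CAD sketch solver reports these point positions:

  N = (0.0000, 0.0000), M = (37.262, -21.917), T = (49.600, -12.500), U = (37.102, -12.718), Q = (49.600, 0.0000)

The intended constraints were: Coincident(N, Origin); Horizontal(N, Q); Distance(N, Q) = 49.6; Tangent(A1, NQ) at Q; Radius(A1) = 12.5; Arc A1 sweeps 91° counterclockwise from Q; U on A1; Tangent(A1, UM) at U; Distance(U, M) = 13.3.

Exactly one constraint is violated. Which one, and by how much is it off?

Distance(U, M) = 13.3 — off by 4.10.

N = (0.00, 0.00) ✓; N.y = 0.00, Q.y = 0.00 ✓; |NQ| = 49.60 ✓; ∠(TQ, QN) = 90.00° ✓; |TQ| = 12.50 ✓; bearing(T→U) − bearing(T→Q) = 91.00° ✓; |TU| = 12.50 ✓; ∠(TU, UM) = 90.00° ✓; |UM| = 9.200 ✗.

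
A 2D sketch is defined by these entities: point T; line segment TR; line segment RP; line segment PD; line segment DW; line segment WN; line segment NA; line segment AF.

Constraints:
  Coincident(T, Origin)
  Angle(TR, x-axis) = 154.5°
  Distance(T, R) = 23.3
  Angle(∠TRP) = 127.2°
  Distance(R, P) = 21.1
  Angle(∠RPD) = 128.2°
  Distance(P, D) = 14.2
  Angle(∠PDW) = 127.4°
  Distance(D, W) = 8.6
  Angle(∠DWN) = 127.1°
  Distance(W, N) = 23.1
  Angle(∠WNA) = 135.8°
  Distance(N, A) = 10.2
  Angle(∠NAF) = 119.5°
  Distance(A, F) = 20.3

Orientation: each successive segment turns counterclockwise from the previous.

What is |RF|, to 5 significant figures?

7.4453

T is at the origin; TR runs at 154.5° with length 23.3, so R = (-21.030, 10.031). ∠TRP = 127.2° gives RP at -152.70° from the x-axis; with |RP| = 21.1, P = (-39.780, 0.35340). ∠RPD = 128.2° gives PD at -100.90° from the x-axis; with |PD| = 14.2, D = (-42.465, -13.590). ∠PDW = 127.4° gives DW at -48.300° from the x-axis; with |DW| = 8.6, W = (-36.744, -20.011). ∠DWN = 127.1° gives WN at 4.6000° from the x-axis; with |WN| = 23.1, N = (-13.719, -18.159). ∠WNA = 135.8° gives NA at 48.800° from the x-axis; with |NA| = 10.2, A = (-7.0000, -10.484). ∠NAF = 119.5° gives AF at 109.30° from the x-axis; with |AF| = 20.3, F = (-13.709, 8.6749). Then |RF| = |F − R| = 7.4453.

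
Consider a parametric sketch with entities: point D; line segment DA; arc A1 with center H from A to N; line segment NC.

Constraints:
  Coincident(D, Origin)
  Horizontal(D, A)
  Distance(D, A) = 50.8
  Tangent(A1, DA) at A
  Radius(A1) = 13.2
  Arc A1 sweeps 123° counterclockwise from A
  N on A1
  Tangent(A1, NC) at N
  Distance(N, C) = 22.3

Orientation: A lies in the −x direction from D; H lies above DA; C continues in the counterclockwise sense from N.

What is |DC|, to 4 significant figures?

64.96

On A1, A sits at bearing -90° from H; a 123° counterclockwise sweep puts N at bearing 33°, so N = H + 13.2·(cos 33°, sin 33°) = (-39.73, 20.39). Since A1 is tangent to NC there, HN ⟂ NC, so NC runs along (−sin 33°, cos 33°); with |NC| = 22.3, C = (-51.87, 39.09). Then |DC| = |C − D| = 64.96.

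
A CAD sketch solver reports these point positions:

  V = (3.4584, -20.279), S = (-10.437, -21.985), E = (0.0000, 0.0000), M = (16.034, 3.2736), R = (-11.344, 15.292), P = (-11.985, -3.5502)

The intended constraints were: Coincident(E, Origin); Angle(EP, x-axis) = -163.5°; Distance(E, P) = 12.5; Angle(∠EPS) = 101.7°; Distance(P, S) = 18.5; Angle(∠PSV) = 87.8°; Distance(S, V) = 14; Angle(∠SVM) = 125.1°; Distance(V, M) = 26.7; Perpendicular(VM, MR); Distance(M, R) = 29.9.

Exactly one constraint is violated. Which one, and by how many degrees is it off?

Perpendicular(VM, MR) — off by 4.40°.

E = (0.00, 0.00) ✓; EP at -163.5° ✓; |EP| = 12.50 ✓; ∠EPS = 101.7° ✓; |PS| = 18.50 ✓; ∠PSV = 87.80° ✓; |SV| = 14.00 ✓; ∠SVM = 125.1° ✓; |VM| = 26.70 ✓; ∠(VM, MR) = 94.40° ✗; |MR| = 29.90 ✓.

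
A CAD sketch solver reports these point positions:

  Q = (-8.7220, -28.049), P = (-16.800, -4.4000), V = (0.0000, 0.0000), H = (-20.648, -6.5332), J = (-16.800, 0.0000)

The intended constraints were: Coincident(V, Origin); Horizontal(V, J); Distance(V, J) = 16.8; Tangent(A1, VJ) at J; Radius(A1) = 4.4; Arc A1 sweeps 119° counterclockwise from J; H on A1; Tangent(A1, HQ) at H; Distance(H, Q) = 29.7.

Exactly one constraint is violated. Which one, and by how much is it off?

Distance(H, Q) = 29.7 — off by 5.10.

V = (0.00, 0.00) ✓; V.y = 0.00, J.y = 0.00 ✓; |VJ| = 16.80 ✓; ∠(PJ, JV) = 90.00° ✓; |PJ| = 4.400 ✓; bearing(P→H) − bearing(P→J) = 119.0° ✓; |PH| = 4.400 ✓; ∠(PH, HQ) = 90.00° ✓; |HQ| = 24.60 ✗.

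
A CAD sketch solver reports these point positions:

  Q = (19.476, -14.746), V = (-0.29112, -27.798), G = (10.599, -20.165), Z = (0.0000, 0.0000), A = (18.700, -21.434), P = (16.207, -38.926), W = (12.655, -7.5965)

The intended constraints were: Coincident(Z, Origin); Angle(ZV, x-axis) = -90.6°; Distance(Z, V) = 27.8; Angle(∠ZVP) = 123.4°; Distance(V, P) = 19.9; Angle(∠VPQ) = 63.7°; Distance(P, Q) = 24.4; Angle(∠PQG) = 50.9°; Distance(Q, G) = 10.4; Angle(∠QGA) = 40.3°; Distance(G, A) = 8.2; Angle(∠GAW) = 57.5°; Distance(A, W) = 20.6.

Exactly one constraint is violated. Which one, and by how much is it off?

Distance(A, W) = 20.6 — off by 5.50.

Z = (0.00, 0.00) ✓; ZV at -90.60° ✓; |ZV| = 27.80 ✓; ∠ZVP = 123.4° ✓; |VP| = 19.90 ✓; ∠VPQ = 63.70° ✓; |PQ| = 24.40 ✓; ∠PQG = 50.90° ✓; |QG| = 10.40 ✓; ∠QGA = 40.31° ✓; |GA| = 8.200 ✓; ∠GAW = 57.50° ✓; |AW| = 15.10 ✗.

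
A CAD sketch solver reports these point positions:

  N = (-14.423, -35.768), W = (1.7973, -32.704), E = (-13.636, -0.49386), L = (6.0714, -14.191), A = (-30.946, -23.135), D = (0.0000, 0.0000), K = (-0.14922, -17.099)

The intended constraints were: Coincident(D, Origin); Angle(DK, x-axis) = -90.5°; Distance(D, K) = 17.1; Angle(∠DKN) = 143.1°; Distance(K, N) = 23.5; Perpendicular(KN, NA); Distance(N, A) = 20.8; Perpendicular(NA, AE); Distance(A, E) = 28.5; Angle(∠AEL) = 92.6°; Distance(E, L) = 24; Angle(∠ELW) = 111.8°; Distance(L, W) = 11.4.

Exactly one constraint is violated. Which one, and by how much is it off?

Distance(L, W) = 11.4 — off by 7.60.

D = (0.00, 0.00) ✓; DK at -90.50° ✓; |DK| = 17.10 ✓; ∠DKN = 143.1° ✓; |KN| = 23.50 ✓; ∠(KN, NA) = 90.00° ✓; |NA| = 20.80 ✓; ∠(NA, AE) = 90.00° ✓; |AE| = 28.50 ✓; ∠AEL = 92.60° ✓; |EL| = 24.00 ✓; ∠ELW = 111.8° ✓; |LW| = 19.00 ✗.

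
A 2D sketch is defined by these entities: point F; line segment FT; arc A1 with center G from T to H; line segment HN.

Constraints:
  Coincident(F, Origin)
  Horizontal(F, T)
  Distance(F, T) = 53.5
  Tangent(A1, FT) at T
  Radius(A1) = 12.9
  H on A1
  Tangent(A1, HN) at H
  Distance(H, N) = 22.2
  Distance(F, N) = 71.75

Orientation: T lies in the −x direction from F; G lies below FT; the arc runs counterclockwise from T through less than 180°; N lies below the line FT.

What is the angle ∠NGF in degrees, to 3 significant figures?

121°

Checks: F.y = 0.00, T.y = 0.00 ✓; |GH| = 12.90 ✓; ∠(GH, HN) = 90.00° ✓; |HN| = 22.20 ✓; |FN| = 71.75 ✓.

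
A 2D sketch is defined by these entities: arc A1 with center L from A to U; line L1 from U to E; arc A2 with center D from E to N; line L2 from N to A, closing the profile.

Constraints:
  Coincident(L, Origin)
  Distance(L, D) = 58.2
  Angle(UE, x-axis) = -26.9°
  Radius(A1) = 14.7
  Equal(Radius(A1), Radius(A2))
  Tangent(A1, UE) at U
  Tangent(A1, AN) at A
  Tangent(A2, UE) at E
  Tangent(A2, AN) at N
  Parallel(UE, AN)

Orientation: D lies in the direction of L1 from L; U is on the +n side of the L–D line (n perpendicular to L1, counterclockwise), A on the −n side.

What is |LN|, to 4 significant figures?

60.03

The slot axis is L1's direction at -26.9°, so u = (cos -26.9°, sin -26.9°) = (0.8918, -0.4524) and n = (−sin -26.9°, cos -26.9°) = (0.4524, 0.8918). L is at the origin and D lies 58.2 along u from L, so D = 58.2·u = (51.90, -26.33). Tangency of A1 to both parallel lines with radius 14.7 puts U and A at L ± 14.7·n: U = (6.651, 13.11), A = (-6.651, -13.11). Equal radii place E and N the same way about D: E = D + 14.7·n = (58.55, -13.22), N = D − 14.7·n = (45.25, -39.44). Then |LN| = |N − L| = 60.03.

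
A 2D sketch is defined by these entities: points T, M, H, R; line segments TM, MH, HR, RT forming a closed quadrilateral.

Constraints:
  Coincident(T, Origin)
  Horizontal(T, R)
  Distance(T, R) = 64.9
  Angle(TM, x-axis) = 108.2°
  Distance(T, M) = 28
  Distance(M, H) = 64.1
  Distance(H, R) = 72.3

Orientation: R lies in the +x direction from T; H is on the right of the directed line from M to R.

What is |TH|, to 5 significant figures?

36.593

T is at the origin; TR is horizontal with |TR| = 64.9 and R in +x, so R = (64.9, 0). TM runs at 108.2° with |TM| = 28.0, so M = (-8.7454, 26.599). H is determined by |MH| = 64.1 and |HR| = 72.3 together: it lies at the intersection of circle(M, 64.1) and circle(R, 72.3). With |MR| = 78.302, the foot of the radical line on MR is 32.009 from M and the perpendicular offset is √(64.1² − 32.009²) = 55.536. Taking the right-of-MR solution: H = (2.4942, -36.508).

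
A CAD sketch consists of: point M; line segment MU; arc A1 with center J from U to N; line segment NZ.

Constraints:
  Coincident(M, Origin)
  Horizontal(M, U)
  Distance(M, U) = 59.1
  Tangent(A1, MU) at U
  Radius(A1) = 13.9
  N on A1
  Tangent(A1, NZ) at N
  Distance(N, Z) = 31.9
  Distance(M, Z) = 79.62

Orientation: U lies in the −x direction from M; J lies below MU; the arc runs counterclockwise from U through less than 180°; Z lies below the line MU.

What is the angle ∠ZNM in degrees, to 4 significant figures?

87.09°

Checks: |JN| = 13.90 ✓; ∠(JN, NZ) = 90.00° ✓; |NZ| = 31.90 ✓; |MZ| = 79.62 ✓.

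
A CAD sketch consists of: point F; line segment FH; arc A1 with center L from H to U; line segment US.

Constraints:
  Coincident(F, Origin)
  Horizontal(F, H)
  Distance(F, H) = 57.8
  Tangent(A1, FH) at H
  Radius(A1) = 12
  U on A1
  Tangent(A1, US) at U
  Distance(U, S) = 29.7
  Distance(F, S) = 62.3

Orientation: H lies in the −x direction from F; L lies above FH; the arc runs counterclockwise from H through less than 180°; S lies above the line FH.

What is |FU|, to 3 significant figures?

47.4

F is at the origin; FH is horizontal with |FH| = 57.8 and H on the −x side, so H = (-57.8, 0.00). Tangency of A1 to FH means the radius LH is perpendicular to FH, so L = H + (0, 12) = (-57.8, 12.0). Since LU ⟂ US (tangency), |LS| = √(12.0² + 29.7²) = 32.0 regardless of where U sits on A1. So S lies on both circle(F, 62.3) and circle(L, 32.0); the above-FH intersection is S = (-46.2, 41.8). U is the foot of the tangent from S: U = (-45.8, 12.1).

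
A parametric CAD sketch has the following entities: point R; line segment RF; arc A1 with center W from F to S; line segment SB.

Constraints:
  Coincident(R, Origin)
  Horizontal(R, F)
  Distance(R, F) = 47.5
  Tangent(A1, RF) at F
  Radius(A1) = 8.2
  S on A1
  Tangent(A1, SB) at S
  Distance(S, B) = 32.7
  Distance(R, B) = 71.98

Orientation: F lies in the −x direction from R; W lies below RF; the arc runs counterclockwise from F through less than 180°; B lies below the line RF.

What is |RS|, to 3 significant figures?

56.1

Checks: |WS| = 8.200 ✓; ∠(WS, SB) = 90.00° ✓; |SB| = 32.70 ✓; |RB| = 71.98 ✓.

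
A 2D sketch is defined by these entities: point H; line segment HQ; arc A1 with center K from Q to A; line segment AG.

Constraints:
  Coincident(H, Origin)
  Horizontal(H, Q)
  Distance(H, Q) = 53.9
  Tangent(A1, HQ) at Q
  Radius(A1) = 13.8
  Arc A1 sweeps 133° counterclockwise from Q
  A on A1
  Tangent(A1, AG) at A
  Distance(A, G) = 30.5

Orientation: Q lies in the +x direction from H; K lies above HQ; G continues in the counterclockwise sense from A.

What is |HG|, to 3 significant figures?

62.7

H is at the origin; HQ is horizontal with |HQ| = 53.9 and Q on the +x side, so Q = (53.9, 0.00). A1 meets HQ tangentially, so KQ is at right angles to HQ, so K = Q + (0, 13.8) = (53.9, 13.8). On A1, Q sits at bearing -90° from K; a 133° counterclockwise sweep puts A at bearing 43°, so A = K + 13.8·(cos 43°, sin 43°) = (64.0, 23.2). Tangency of A1 to AG means the radius KA is perpendicular to AG, so AG runs along (−sin 43°, cos 43°); with |AG| = 30.5, G = (43.2, 45.5). Then |HG| = |G − H| = 62.7.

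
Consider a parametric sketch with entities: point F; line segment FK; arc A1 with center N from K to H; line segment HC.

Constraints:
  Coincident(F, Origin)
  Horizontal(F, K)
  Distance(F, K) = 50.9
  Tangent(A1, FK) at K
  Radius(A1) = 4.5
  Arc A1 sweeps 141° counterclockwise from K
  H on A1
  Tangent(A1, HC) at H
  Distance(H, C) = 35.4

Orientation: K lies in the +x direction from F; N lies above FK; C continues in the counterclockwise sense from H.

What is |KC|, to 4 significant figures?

39.06

F is at the origin; FK is horizontal with |FK| = 50.9 and K on the +x side, so K = (50.90, 0.000). Since A1 is tangent to FK there, NK ⟂ FK, so N = K + (0, 4.5) = (50.90, 4.500). On A1, K sits at bearing -90° from N; a 141° counterclockwise sweep puts H at bearing 51°, so H = N + 4.5·(cos 51°, sin 51°) = (53.73, 7.997). Since A1 is tangent to HC there, NH ⟂ HC, so HC runs along (−sin 51°, cos 51°); with |HC| = 35.4, C = (26.22, 30.28). Then |KC| = |C − K| = 39.06.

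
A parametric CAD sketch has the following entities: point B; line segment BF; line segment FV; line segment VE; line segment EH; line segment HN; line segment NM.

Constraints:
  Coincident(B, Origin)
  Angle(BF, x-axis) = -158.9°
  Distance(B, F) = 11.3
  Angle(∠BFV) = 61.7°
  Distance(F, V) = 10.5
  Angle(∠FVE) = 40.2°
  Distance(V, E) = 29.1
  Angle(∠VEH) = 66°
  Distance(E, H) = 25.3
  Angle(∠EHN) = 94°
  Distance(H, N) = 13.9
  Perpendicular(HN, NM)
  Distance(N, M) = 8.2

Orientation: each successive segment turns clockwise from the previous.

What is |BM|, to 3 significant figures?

15.0

B is at the origin; BF runs at -158.9° with length 11.3, so F = (-10.5, -4.07). ∠BFV = 61.7° gives FV at 82.8° from the x-axis; with |FV| = 10.5, V = (-9.23, 6.35). ∠FVE = 40.2° gives VE at -57.0° from the x-axis; with |VE| = 29.1, E = (6.62, -18.1). ∠VEH = 66.0° gives EH at -171° from the x-axis; with |EH| = 25.3, H = (-18.4, -22.0). ∠EHN = 94.0° gives HN at 103° from the x-axis; with |HN| = 13.9, N = (-21.5, -8.47). The perpendicularity gives NM at right angles to HN, so NM runs at 13.0°; with |NM| = 8.2, M = (-13.5, -6.63). Then |BM| = |M − B| = 15.0.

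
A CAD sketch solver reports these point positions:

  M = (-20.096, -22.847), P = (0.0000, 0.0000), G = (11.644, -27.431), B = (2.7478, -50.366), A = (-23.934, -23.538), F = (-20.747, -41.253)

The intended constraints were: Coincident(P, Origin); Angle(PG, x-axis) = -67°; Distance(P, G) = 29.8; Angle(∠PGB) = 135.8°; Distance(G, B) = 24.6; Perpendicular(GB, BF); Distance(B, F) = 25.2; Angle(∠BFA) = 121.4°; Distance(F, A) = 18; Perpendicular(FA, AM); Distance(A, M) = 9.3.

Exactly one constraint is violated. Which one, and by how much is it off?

Distance(A, M) = 9.3 — off by 5.40.

P = (0.00, 0.00) ✓; PG at -67.00° ✓; |PG| = 29.80 ✓; ∠PGB = 135.8° ✓; |GB| = 24.60 ✓; ∠(GB, BF) = 90.00° ✓; |BF| = 25.20 ✓; ∠BFA = 121.4° ✓; |FA| = 18.00 ✓; ∠(FA, AM) = 89.99° ✓; |AM| = 3.900 ✗.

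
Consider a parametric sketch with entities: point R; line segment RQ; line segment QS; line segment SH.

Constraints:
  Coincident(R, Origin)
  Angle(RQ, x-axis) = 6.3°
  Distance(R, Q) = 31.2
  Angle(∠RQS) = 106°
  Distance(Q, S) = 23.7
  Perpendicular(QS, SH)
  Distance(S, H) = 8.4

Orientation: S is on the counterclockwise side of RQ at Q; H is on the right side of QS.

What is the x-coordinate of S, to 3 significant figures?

35.0

R is at the origin; RQ runs at 6.3° with length 31.2, so Q = 31.2·(cos 6.3°, sin 6.3°) = (31.0, 3.42). ∠RQS = 106.0°, so QS runs at 6.3° + (180° − 106.0°) = 80.3° from the x-axis; with |QS| = 23.7, S = Q + 23.7·(cos 80.3°, sin 80.3°) = (35.0, 26.8). So S.x = 35.0.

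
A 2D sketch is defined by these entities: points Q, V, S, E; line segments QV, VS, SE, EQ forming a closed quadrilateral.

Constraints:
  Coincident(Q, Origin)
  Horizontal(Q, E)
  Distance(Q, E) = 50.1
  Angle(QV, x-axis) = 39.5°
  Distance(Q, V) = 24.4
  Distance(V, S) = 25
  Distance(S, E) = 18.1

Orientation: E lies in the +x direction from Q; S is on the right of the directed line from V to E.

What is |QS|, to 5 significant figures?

33.187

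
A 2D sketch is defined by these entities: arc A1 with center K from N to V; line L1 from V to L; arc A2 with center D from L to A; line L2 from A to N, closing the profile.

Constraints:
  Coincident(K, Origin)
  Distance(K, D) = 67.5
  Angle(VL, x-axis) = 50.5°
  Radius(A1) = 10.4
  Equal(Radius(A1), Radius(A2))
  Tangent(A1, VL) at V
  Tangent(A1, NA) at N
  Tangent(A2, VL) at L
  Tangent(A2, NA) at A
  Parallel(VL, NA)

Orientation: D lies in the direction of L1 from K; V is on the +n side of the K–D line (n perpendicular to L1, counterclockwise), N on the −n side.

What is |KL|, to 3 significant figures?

68.3

The slot axis is L1's direction at 50.5°, so u = (cos 50.5°, sin 50.5°) = (0.636, 0.772) and n = (−sin 50.5°, cos 50.5°) = (-0.772, 0.636). K is at the origin and D lies 67.5 along u from K, so D = 67.5·u = (42.9, 52.1). Tangency of A1 to both parallel lines with radius 10.4 puts V and N at K ± 10.4·n: V = (-8.02, 6.62), N = (8.02, -6.62). Equal radii place L and A the same way about D: L = D + 10.4·n = (34.9, 58.7), A = D − 10.4·n = (51.0, 45.5). Then |KL| = |L − K| = 68.3.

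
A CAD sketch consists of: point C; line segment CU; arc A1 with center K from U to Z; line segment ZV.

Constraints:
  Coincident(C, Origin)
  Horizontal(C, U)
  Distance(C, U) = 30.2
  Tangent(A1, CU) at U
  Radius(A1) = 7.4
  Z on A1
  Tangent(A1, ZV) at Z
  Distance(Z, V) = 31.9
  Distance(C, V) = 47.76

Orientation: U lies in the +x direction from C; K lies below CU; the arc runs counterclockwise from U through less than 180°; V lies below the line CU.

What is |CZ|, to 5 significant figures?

24.265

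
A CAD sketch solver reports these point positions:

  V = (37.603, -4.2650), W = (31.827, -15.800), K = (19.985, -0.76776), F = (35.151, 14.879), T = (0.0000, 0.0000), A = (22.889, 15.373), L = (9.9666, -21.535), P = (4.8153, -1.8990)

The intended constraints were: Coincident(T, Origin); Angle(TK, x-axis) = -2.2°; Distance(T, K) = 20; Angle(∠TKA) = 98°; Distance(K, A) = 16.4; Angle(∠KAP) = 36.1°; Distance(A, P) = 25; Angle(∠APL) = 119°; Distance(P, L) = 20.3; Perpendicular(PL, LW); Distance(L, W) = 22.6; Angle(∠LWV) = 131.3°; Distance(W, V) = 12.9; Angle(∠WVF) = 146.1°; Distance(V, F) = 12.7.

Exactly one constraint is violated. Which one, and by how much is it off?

Distance(V, F) = 12.7 — off by 6.60.

T = (0.00, 0.00) ✓; TK at -2.200° ✓; |TK| = 20.00 ✓; ∠TKA = 98.00° ✓; |KA| = 16.40 ✓; ∠KAP = 36.10° ✓; |AP| = 25.00 ✓; ∠APL = 119.0° ✓; |PL| = 20.30 ✓; ∠(PL, LW) = 90.00° ✓; |LW| = 22.60 ✓; ∠LWV = 131.3° ✓; |WV| = 12.90 ✓; ∠WVF = 146.1° ✓; |VF| = 19.30 ✗.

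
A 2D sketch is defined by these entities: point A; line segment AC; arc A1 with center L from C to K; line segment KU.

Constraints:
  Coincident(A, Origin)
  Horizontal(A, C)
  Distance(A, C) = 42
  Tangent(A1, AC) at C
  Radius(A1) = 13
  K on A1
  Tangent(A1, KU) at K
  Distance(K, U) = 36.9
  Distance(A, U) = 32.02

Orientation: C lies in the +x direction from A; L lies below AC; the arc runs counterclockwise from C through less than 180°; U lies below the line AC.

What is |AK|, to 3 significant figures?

32.7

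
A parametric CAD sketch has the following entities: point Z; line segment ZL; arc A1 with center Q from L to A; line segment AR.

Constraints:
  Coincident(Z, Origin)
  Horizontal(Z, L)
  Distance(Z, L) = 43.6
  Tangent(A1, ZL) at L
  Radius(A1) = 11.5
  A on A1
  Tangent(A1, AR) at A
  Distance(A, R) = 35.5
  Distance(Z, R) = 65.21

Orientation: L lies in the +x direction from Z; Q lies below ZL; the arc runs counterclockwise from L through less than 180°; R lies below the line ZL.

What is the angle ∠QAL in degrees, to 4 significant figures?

36.30°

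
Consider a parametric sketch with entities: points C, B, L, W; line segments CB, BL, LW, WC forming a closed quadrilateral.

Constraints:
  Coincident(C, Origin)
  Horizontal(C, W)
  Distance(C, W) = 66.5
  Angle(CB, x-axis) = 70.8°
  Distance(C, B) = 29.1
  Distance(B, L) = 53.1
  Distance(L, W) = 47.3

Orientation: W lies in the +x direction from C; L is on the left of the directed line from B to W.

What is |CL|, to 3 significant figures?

75.3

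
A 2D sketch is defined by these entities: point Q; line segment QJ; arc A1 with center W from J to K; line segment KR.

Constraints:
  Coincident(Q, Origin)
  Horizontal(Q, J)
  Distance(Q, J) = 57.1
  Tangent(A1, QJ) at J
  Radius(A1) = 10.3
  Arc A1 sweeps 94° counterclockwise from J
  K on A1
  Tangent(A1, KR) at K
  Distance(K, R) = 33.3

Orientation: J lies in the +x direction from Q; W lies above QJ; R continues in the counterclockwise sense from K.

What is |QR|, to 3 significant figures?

78.7

Q is at the origin; Q and J share the same y with |QJ| = 57.1 and J on the +x side, so J = (57.1, 0.00). Since A1 is tangent to QJ there, WJ ⟂ QJ, so W = J + (0, 10.3) = (57.1, 10.3). On A1, J sits at bearing -90° from W; a 94° counterclockwise sweep puts K at bearing 4°, so K = W + 10.3·(cos 4°, sin 4°) = (67.4, 11.0). The tangent condition forces WK to be normal to KR, so KR runs along (−sin 4°, cos 4°); with |KR| = 33.3, R = (65.1, 44.2). Then |QR| = |R − Q| = 78.7.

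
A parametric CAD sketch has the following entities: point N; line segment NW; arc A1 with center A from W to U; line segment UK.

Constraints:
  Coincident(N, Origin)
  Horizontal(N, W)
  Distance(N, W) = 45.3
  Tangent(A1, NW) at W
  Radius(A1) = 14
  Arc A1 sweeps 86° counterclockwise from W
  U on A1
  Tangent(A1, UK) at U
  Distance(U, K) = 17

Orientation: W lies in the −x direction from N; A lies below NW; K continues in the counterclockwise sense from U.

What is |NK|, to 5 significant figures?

67.478

N is at the origin; NW is horizontal with |NW| = 45.3 and W on the −x side, so W = (-45.300, 0.0000). A1 meets NW tangentially, so AW is at right angles to NW, so A = W + (0, -14) = (-45.300, -14.000). On A1, W sits at bearing 90° from A; an 86° counterclockwise sweep puts U at bearing 176°, so U = A + 14.0·(cos 176°, sin 176°) = (-59.266, -13.023). Since A1 is tangent to UK there, AU ⟂ UK, so UK runs along (−sin 176°, cos 176°); with |UK| = 17.0, K = (-60.452, -29.982). Then |NK| = |K − N| = 67.478.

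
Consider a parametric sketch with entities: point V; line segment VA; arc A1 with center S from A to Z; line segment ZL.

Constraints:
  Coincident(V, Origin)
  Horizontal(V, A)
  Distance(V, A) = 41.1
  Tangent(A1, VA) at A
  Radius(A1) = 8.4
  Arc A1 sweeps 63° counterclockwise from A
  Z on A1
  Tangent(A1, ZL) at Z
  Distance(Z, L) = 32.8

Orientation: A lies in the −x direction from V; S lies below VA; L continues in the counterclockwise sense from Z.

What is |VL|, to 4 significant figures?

71.92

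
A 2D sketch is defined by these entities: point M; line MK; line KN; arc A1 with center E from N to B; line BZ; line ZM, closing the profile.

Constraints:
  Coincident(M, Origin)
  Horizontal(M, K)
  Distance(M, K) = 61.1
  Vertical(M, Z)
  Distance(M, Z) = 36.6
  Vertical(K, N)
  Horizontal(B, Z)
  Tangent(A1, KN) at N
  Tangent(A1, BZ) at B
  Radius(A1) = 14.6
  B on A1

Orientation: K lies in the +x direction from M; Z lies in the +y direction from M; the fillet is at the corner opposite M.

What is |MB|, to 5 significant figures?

59.176

The virtual corner opposite M is at (61.100, 36.600). A1 meets KN tangentially, so EN is at right angles to KN and since A1 is tangent to BZ there, EB ⟂ BZ, with radius 14.6, so the center E sits 14.6 in from both sides at E = (46.500, 22.000). That places the tangent points at N = (61.100, 22.000) on KN and B = (46.500, 36.600) on BZ. Then |MB| = |B − M| = 59.176.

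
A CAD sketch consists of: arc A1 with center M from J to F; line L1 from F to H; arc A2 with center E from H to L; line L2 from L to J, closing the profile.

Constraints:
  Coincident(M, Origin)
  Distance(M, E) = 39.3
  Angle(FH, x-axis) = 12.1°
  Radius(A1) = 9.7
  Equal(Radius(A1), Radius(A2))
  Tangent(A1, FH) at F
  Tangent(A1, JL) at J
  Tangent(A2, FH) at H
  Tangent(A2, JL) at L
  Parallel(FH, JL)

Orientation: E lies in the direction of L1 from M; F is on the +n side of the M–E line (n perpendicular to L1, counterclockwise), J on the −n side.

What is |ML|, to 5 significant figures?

40.479

The slot axis is L1's direction at 12.1°, so u = (cos 12.1°, sin 12.1°) = (0.97778, 0.20962) and n = (−sin 12.1°, cos 12.1°) = (-0.20962, 0.97778). M is at the origin and E lies 39.3 along u from M, so E = 39.3·u = (38.427, 8.2380). Tangency of A1 to both parallel lines with radius 9.7 puts F and J at M ± 9.7·n: F = (-2.0333, 9.4845), J = (2.0333, -9.4845). Equal radii place H and L the same way about E: H = E + 9.7·n = (36.394, 17.723), L = E − 9.7·n = (40.460, -1.2465). Then |ML| = |L − M| = 40.479.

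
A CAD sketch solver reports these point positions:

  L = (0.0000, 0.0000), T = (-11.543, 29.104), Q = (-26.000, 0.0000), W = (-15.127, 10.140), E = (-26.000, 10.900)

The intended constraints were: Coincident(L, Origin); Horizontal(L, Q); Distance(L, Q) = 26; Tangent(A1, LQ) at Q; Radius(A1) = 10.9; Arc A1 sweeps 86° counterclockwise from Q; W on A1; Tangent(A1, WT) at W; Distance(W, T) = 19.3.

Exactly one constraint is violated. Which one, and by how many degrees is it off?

Tangent(A1, WT) at W — off by 6.70°.

L = (0.00, 0.00) ✓; L.y = 0.00, Q.y = 0.00 ✓; |LQ| = 26.00 ✓; ∠(EQ, QL) = 90.00° ✓; |EQ| = 10.90 ✓; bearing(E→W) − bearing(E→Q) = 86.00° ✓; |EW| = 10.90 ✓; ∠(EW, WT) = 96.70° ✗; |WT| = 19.30 ✓.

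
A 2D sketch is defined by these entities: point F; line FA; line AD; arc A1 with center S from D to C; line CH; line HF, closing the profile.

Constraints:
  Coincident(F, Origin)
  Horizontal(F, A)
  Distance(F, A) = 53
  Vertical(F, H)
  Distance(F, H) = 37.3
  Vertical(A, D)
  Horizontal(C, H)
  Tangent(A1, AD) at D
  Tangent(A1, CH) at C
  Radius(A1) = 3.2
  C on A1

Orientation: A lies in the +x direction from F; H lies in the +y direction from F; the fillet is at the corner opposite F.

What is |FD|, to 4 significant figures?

63.02

The virtual corner opposite F is at (53.00, 37.30). The tangent condition forces SD to be normal to AD and since A1 is tangent to CH there, SC ⟂ CH, with radius 3.2, so the center S sits 3.2 in from both sides at S = (49.80, 34.10). That places the tangent points at D = (53.00, 34.10) on AD and C = (49.80, 37.30) on CH. Then |FD| = |D − F| = 63.02.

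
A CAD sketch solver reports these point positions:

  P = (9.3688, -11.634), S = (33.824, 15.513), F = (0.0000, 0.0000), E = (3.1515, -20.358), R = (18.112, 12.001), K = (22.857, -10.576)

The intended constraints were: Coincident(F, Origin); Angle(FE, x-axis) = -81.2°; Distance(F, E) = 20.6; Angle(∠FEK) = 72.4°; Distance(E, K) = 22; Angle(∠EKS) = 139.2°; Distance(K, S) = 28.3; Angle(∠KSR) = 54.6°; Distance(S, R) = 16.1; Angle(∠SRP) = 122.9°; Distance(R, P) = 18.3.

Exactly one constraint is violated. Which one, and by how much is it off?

Distance(R, P) = 18.3 — off by 6.90.

F = (0.00, 0.00) ✓; FE at -81.20° ✓; |FE| = 20.60 ✓; ∠FEK = 72.40° ✓; |EK| = 22.00 ✓; ∠EKS = 139.2° ✓; |KS| = 28.30 ✓; ∠KSR = 54.60° ✓; |SR| = 16.10 ✓; ∠SRP = 122.9° ✓; |RP| = 25.20 ✗.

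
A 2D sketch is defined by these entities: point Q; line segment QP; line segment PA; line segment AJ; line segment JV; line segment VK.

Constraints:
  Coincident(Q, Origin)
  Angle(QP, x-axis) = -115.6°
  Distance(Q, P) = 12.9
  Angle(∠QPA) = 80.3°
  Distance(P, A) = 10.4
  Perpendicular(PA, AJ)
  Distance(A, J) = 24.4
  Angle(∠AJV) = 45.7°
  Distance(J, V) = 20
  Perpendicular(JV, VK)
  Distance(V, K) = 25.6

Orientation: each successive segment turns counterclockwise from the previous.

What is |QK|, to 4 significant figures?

23.74

Q is at the origin; QP runs at -115.6° with length 12.9, so P = (-5.574, -11.63). ∠QPA = 80.3° gives PA at -15.90° from the x-axis; with |PA| = 10.4, A = (4.428, -14.48). The perpendicularity gives AJ at right angles to PA, so AJ runs at 74.10°; with |AJ| = 24.4, J = (11.11, 8.984). ∠AJV = 45.7° gives JV at -151.6° from the x-axis; with |JV| = 20.0, V = (-6.480, -0.5288). JV is perpendicular to VK, so VK runs at -61.60°; with |VK| = 25.6, K = (5.696, -23.05). Then |QK| = |K − Q| = 23.74.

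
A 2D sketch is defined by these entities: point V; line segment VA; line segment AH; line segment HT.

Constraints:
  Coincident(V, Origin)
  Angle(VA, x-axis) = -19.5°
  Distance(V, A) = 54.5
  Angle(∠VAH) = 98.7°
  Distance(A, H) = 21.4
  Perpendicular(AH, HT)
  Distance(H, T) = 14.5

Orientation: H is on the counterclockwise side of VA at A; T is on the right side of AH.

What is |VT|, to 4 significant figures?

74.52

∠VAH = 98.7°, so AH runs at -19.5° + (180° − 98.7°) = 61.80° from the x-axis; with |AH| = 21.4, H = A + 21.4·(cos 61.80°, sin 61.80°) = (61.49, 0.6674). AH is perpendicular to HT; with |HT| = 14.5 on the right of AH, T = H + 14.5·(0.8813, -0.4726) = (74.27, -6.185). Then |VT| = |T − V| = 74.52.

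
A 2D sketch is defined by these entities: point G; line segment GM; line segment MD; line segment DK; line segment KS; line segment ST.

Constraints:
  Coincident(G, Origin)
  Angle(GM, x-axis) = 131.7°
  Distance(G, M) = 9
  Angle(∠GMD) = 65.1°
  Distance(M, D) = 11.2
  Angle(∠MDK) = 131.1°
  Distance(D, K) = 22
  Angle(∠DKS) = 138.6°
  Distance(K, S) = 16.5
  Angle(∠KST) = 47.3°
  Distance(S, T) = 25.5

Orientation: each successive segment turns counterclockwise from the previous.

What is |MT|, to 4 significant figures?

17.15

G is at the origin; GM runs at 131.7° with length 9.0, so M = (-5.987, 6.720). ∠GMD = 65.1° gives MD at -113.4° from the x-axis; with |MD| = 11.2, D = (-10.44, -3.559). ∠MDK = 131.1° gives DK at -64.50° from the x-axis; with |DK| = 22.0, K = (-0.9639, -23.42). ∠DKS = 138.6° gives KS at -23.10° from the x-axis; with |KS| = 16.5, S = (14.21, -29.89). ∠KST = 47.3° gives ST at 109.6° from the x-axis; with |ST| = 25.5, T = (5.659, -5.867). Then |MT| = |T − M| = 17.15.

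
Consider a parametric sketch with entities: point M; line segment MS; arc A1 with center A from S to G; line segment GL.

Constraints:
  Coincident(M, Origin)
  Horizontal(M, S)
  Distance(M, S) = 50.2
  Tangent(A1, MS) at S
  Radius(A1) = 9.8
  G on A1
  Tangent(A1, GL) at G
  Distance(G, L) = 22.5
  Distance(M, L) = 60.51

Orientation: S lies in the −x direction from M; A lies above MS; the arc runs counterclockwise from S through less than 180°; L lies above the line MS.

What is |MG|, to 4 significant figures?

43.34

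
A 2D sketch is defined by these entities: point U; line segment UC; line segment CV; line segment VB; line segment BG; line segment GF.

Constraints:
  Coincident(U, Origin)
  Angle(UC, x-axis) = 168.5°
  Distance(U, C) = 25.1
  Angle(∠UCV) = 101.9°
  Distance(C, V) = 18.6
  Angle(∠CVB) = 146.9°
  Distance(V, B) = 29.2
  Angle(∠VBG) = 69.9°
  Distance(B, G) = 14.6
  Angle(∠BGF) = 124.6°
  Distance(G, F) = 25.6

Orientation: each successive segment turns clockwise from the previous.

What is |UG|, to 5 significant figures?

36.547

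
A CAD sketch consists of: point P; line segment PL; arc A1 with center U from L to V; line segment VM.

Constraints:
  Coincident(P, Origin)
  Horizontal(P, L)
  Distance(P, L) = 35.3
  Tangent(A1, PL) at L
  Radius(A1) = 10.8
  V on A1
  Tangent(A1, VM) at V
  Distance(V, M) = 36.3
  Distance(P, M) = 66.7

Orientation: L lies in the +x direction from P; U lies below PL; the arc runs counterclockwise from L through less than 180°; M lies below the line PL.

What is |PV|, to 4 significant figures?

31.58

Checks: |UV| = 10.80 ✓; ∠(UV, VM) = 90.00° ✓; |VM| = 36.30 ✓; |PM| = 66.70 ✓.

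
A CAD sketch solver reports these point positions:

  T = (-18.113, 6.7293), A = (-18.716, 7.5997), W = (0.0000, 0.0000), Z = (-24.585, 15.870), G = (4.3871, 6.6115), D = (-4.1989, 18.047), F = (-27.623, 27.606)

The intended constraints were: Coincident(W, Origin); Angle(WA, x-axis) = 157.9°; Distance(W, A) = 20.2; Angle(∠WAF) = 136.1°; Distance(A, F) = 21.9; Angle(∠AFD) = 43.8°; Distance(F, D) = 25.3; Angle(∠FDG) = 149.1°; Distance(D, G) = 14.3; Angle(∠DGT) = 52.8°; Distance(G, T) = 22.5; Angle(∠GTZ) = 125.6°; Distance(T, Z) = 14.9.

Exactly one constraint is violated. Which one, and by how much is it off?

Distance(T, Z) = 14.9 — off by 3.70.

W = (0.00, 0.00) ✓; WA at 157.9° ✓; |WA| = 20.20 ✓; ∠WAF = 136.1° ✓; |AF| = 21.90 ✓; ∠AFD = 43.80° ✓; |FD| = 25.30 ✓; ∠FDG = 149.1° ✓; |DG| = 14.30 ✓; ∠DGT = 52.80° ✓; |GT| = 22.50 ✓; ∠GTZ = 125.6° ✓; |TZ| = 11.20 ✗.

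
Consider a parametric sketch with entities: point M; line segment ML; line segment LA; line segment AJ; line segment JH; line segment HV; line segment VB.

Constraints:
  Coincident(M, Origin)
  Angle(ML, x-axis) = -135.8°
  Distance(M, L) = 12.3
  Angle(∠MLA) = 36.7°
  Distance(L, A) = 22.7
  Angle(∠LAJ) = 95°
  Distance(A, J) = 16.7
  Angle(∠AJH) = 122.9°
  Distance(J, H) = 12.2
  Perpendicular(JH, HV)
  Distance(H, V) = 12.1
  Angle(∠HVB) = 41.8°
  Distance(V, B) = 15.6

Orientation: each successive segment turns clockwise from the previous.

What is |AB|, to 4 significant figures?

17.37

M is at the origin; ML runs at -135.8° with length 12.3, so L = (-8.818, -8.575). ∠MLA = 36.7° gives LA at 80.90° from the x-axis; with |LA| = 22.7, A = (-5.228, 13.84). ∠LAJ = 95.0° gives AJ at -4.100° from the x-axis; with |AJ| = 16.7, J = (11.43, 12.65). ∠AJH = 122.9° gives JH at -61.20° from the x-axis; with |JH| = 12.2, H = (17.31, 1.954). JH ⟂ HV, so HV runs at -151.2°; with |HV| = 12.1, V = (6.704, -3.875). ∠HVB = 41.8° gives VB at 70.60° from the x-axis; with |VB| = 15.6, B = (11.89, 10.84). Then |AB| = |B − A| = 17.37.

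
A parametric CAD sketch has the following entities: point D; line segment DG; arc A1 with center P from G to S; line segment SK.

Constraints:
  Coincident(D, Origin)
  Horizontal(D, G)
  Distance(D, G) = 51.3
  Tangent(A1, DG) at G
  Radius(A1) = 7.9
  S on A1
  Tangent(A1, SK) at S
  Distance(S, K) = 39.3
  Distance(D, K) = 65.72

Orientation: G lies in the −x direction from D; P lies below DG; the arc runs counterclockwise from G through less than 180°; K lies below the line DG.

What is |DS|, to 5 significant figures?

59.676

Checks: |PS| = 7.900 ✓; ∠(PS, SK) = 90.00° ✓; |SK| = 39.30 ✓; |DK| = 65.72 ✓.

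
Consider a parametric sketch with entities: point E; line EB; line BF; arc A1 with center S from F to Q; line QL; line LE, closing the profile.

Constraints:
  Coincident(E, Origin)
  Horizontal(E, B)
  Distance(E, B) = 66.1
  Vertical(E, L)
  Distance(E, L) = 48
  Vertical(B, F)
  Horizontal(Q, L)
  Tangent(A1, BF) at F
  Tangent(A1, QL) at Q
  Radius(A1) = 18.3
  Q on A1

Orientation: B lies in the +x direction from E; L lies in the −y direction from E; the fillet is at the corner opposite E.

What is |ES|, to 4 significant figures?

56.28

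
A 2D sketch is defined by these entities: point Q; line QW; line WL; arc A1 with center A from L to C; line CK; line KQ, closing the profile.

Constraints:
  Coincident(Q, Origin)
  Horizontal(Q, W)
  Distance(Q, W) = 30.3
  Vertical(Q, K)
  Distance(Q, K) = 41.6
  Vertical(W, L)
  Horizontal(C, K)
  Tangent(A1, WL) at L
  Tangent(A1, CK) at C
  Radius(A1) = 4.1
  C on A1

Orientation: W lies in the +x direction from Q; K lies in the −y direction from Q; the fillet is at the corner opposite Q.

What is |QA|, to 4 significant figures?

45.75

Q is at the origin; QW is horizontal with |QW| = 30.3 and W on the +x side, so W = (30.30, 0.000). Q and K share the same x with |QK| = 41.6 and K on the −y side, so K = (0.000, -41.60). The virtual corner opposite Q is at (30.30, -41.60). Since A1 is tangent to WL there, AL ⟂ WL and since A1 is tangent to CK there, AC ⟂ CK, with radius 4.1, so the center A sits 4.1 in from both sides at A = (26.20, -37.50). Then |QA| = |A − Q| = 45.75.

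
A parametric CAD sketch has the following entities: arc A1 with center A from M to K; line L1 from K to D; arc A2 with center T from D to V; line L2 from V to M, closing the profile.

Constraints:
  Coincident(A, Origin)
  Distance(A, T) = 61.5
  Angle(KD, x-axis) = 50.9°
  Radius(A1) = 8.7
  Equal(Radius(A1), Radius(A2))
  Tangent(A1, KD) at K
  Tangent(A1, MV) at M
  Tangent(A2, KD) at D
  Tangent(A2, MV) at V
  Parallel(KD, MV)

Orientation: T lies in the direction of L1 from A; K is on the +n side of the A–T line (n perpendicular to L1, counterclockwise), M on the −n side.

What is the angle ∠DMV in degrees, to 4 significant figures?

15.80°

The slot axis is L1's direction at 50.9°, so u = (cos 50.9°, sin 50.9°) = (0.6307, 0.7760) and n = (−sin 50.9°, cos 50.9°) = (-0.7760, 0.6307). A is at the origin and T lies 61.5 along u from A, so T = 61.5·u = (38.79, 47.73). Tangency of A1 to both parallel lines with radius 8.7 puts K and M at A ± 8.7·n: K = (-6.752, 5.487), M = (6.752, -5.487). Equal radii place D and V the same way about T: D = T + 8.7·n = (32.03, 53.21), V = T − 8.7·n = (45.54, 42.24). Then cos ∠DMV = MD·MV / (|MD||MV|), giving 15.80°.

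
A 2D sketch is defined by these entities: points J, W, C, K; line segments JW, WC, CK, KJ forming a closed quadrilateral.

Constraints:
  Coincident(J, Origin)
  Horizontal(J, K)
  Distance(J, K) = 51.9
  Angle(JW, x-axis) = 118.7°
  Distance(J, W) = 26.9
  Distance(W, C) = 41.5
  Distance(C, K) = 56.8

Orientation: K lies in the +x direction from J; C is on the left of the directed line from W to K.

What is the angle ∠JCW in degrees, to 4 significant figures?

30.91°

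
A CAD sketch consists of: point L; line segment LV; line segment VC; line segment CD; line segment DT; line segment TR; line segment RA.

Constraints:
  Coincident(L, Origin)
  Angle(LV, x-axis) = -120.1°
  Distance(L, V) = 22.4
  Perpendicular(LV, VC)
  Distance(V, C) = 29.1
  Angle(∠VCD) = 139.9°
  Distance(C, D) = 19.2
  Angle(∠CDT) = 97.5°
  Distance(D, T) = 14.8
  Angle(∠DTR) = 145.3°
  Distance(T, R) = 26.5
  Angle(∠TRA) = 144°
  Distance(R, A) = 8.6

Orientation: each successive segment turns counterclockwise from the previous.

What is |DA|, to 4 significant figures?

45.75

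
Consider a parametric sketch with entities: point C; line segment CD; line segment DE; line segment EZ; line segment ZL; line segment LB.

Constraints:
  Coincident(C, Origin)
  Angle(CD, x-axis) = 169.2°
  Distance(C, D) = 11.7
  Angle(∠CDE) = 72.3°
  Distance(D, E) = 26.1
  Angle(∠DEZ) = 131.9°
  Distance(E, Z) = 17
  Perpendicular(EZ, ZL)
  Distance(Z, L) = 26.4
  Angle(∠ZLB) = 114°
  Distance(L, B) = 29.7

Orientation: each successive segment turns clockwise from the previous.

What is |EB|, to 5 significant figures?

39.792

C is at the origin; CD runs at 169.2° with length 11.7, so D = (-11.493, 2.1924). ∠CDE = 72.3° gives DE at 61.500° from the x-axis; with |DE| = 26.1, E = (0.96108, 25.129). ∠DEZ = 131.9° gives EZ at 13.400° from the x-axis; with |EZ| = 17.0, Z = (17.498, 29.069). The perpendicularity gives ZL at right angles to EZ, so ZL runs at -76.600°; with |ZL| = 26.4, L = (23.616, 3.3879). ∠ZLB = 114.0° gives LB at -142.60° from the x-axis; with |LB| = 29.7, B = (0.022303, -14.651). Then |EB| = |B − E| = 39.792.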